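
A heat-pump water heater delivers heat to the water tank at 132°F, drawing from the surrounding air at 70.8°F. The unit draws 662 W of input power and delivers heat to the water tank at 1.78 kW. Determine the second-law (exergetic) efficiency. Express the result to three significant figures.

Converting, Q̇_H = 1.780 kW = 1780 W, so COP_actual = Q̇_H/Ẇ = 1780/662.0 = 2.689.
In absolute terms T_C = 294.71 K and T_H = 328.71 K, so ΔT = 34.00 K.
COP_Carnot = T_H/ΔT = 328.71/34.00 = 9.668.
η_II = COP_actual/COP_Carnot = 2.689/9.668 = 0.2781.

0.278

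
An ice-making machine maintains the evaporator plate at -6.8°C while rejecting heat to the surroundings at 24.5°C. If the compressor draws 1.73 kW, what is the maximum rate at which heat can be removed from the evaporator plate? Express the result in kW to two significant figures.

In absolute terms T_C = 266.35 K and T_H = 297.65 K, so ΔT = 31.30 K.
COP_Carnot = T_C/ΔT = 266.35/31.30 = 8.510.
Q̇_max = COP_Carnot × Ẇ = 8.510 × 1.730 kW = 14.72 kW.

15 kW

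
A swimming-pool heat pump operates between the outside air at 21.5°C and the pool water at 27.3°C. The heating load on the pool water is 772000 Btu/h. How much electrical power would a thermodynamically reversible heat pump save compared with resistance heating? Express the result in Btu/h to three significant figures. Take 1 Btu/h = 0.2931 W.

757000 Btu/h

In absolute terms T_C = 294.65 K and T_H = 300.45 K, so ΔT = 5.800 K.
COP_Carnot = T_H/ΔT = 300.45/5.800 = 51.80.
Resistance heating needs Ẇ_res = Q̇_H = 772000 Btu/h; the reversible heat pump needs only Ẇ_hp = Q̇_H/COP = 14900 Btu/h.
Saving = 772000 − 14900 = 757100 Btu/h.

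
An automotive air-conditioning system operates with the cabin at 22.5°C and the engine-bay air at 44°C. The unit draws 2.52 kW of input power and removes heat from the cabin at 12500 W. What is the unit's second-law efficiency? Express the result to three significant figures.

0.361

Converting, Q̇_C = 12500 W = 12.50 kW, so COP_actual = Q̇_C/Ẇ = 12.50/2.520 = 4.960.
In absolute terms T_C = 295.65 K and T_H = 317.15 K, so ΔT = 21.50 K.
COP_Carnot = T_C/ΔT = 295.65/21.50 = 13.75.
η_II = COP_actual/COP_Carnot = 4.960/13.75 = 0.3607.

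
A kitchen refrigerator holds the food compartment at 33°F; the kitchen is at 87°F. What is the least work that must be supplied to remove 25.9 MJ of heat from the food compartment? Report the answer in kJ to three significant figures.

In absolute terms T_C = 273.71 K and T_H = 303.71 K, so ΔT = 30.00 K.
The reversible limit is COP_R = T_C/ΔT = 9.124, so W_min = Q_C/COP = Q_C·ΔT/T_C.
W_min = 25.90 × 30.00/273.71 = 2.839 MJ = 2839 kJ.

2840 kJ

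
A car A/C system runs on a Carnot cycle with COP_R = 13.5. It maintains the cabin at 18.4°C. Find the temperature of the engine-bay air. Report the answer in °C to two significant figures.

COP_R = T_C/(T_H − T_C) gives T_H − T_C = T_C/COP.
With T_C = 291.55 K, T_H = 291.55 × (1 + 1/13.5) = 313.15 K.
Converting, 313.15 K = 40.00°C.

40 °C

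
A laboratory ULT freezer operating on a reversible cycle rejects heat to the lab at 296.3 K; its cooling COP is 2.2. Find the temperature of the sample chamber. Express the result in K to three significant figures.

204 K

For a Carnot refrigerator COP_R = T_C/(T_H − T_C), so T_C = COP·T_H/(1 + COP).
With T_H = 296.30 K, T_C = 2.2 × 296.30/3.200 = 203.71 K.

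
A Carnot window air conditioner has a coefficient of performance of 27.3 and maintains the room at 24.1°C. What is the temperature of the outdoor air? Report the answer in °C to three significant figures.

35.0 °C

COP_R = T_C/(T_H − T_C) gives T_H − T_C = T_C/COP.
With T_C = 297.25 K, T_H = 297.25 × (1 + 1/27.3) = 308.14 K.
Converting, 308.14 K = 34.99°C.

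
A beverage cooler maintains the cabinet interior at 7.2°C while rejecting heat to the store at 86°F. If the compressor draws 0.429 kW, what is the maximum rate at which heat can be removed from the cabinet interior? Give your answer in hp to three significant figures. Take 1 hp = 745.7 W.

7.07 hp

In absolute terms T_C = 280.35 K and T_H = 303.15 K, so ΔT = 22.80 K.
COP_Carnot = T_C/ΔT = 280.35/22.80 = 12.30.
Q̇_max = COP_Carnot × Ẇ = 12.30 × 0.4290 kW = 5.275 kW = 7.074 hp.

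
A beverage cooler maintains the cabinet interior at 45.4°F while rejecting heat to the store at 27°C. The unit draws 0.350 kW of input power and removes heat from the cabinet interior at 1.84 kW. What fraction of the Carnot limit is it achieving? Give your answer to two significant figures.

0.37

COP_actual = Q̇_C/Ẇ = 1.840/0.3500 = 5.257.
In absolute terms T_C = 280.59 K and T_H = 300.15 K, so ΔT = 19.56 K.
COP_Carnot = T_C/ΔT = 280.59/19.56 = 14.35.
η_II = COP_actual/COP_Carnot = 5.257/14.35 = 0.3664.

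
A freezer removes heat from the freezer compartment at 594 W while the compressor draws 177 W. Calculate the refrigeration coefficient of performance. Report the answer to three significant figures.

The first law gives Q̇_H = Q̇_C + Ẇ, so the three rates are Q̇_C = 594.0, Q̇_H = 771.0, Ẇ = 177.0 W.
COP_R = Q̇_C/Ẇ = 594.0/177.0 = 3.356.

3.36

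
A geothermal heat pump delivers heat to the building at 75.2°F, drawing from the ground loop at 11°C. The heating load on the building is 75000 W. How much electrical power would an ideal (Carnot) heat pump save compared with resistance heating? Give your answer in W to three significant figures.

In absolute terms T_C = 284.15 K and T_H = 297.15 K, so ΔT = 13.00 K.
COP_Carnot = T_H/ΔT = 297.15/13.00 = 22.86.
Resistance heating needs Ẇ_res = Q̇_H = 75000 W; the reversible heat pump needs only Ẇ_hp = Q̇_H/COP = 3281 W.
Saving = 75000 − 3281 = 71720 W.

71700 W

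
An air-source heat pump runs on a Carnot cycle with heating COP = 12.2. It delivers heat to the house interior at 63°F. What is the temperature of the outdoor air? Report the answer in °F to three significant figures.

20.2 °F

COP_HP = T_H/(T_H − T_C) gives T_H − T_C = T_H/COP.
With T_H = 290.37 K, T_C = 290.37 × (1 − 1/12.2) = 266.57 K.
Converting, 266.57 K = 20.16°F.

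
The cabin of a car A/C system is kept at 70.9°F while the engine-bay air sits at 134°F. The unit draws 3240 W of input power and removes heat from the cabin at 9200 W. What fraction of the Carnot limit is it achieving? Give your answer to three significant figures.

COP_actual = Q̇_C/Ẇ = 9200/3240 = 2.840.
In absolute terms T_C = 294.76 K and T_H = 329.82 K, so ΔT = 35.06 K.
COP_Carnot = T_C/ΔT = 294.76/35.06 = 8.408.
η_II = COP_actual/COP_Carnot = 2.840/8.408 = 0.3377.

0.338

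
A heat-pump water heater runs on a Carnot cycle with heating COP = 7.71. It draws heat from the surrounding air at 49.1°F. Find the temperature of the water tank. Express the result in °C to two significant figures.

COP_HP = T_H/(T_H − T_C) rearranges to T_H = COP·T_C/(COP − 1).
With T_C = 282.65 K, T_H = 7.71 × 282.65/6.710 = 324.77 K.
Converting, 324.77 K = 51.62°C.

52 °C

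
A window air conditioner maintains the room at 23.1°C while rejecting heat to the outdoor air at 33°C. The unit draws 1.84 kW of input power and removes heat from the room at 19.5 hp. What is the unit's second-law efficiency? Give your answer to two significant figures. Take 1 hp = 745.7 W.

Converting, Q̇_C = 19.50 hp = 14.54 kW, so COP_actual = Q̇_C/Ẇ = 14.54/1.840 = 7.903.
In absolute terms T_C = 296.25 K and T_H = 306.15 K, so ΔT = 9.900 K.
COP_Carnot = T_C/ΔT = 296.25/9.900 = 29.92.
η_II = COP_actual/COP_Carnot = 7.903/29.92 = 0.2641.

0.26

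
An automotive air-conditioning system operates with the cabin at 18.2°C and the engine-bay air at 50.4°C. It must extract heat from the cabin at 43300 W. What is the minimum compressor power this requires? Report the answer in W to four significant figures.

4786 W

In absolute terms T_C = 291.35 K and T_H = 323.55 K, so ΔT = 32.20 K.
COP_Carnot = T_C/ΔT = 291.35/32.20 = 9.048.
Ẇ_min = Q̇/COP_Carnot = 43300/9.048 = 4786 W.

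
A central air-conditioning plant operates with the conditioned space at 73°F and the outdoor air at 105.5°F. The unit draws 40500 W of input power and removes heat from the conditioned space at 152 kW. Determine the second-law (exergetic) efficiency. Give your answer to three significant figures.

0.229

Converting, Q̇_C = 152.0 kW = 152000 W, so COP_actual = Q̇_C/Ẇ = 152000/40500 = 3.753.
In absolute terms T_C = 295.93 K and T_H = 313.98 K, so ΔT = 18.06 K.
COP_Carnot = T_C/ΔT = 295.93/18.06 = 16.39.
η_II = COP_actual/COP_Carnot = 3.753/16.39 = 0.2290.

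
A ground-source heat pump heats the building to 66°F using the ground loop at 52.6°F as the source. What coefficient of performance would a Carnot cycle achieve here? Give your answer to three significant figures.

39.2

In absolute terms T_C = 284.59 K and T_H = 292.04 K, so ΔT = 7.444 K.
For a reversible cycle, COP_Carnot = T_H/ΔT = 292.04/7.444 = 39.23.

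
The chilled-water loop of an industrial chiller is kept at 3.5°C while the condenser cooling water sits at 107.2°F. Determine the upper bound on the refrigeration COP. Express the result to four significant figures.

In absolute terms T_C = 276.65 K and T_H = 314.93 K, so ΔT = 38.28 K.
For a reversible cycle, COP_Carnot = T_C/ΔT = 276.65/38.28 = 7.227.

7.227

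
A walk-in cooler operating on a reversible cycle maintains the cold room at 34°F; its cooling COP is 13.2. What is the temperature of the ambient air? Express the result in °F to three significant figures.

71.4 °F

COP_R = T_C/(T_H − T_C) gives T_H − T_C = T_C/COP.
With T_C = 274.26 K, T_H = 274.26 × (1 + 1/13.2) = 295.04 K.
Converting, 295.04 K = 71.40°F.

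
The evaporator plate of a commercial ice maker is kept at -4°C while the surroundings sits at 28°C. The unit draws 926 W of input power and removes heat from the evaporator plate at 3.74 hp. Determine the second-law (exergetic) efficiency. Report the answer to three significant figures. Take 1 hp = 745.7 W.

0.358

Converting, Q̇_C = 3.740 hp = 2789 W, so COP_actual = Q̇_C/Ẇ = 2789/926.0 = 3.012.
In absolute terms T_C = 269.15 K and T_H = 301.15 K, so ΔT = 32.00 K.
COP_Carnot = T_C/ΔT = 269.15/32.00 = 8.411.
η_II = COP_actual/COP_Carnot = 3.012/8.411 = 0.3581.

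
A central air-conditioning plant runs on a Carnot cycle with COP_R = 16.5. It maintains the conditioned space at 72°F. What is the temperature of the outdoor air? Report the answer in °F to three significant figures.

COP_R = T_C/(T_H − T_C) gives T_H − T_C = T_C/COP.
With T_C = 295.37 K, T_H = 295.37 × (1 + 1/16.5) = 313.27 K.
Converting, 313.27 K = 104.22°F.

104 °F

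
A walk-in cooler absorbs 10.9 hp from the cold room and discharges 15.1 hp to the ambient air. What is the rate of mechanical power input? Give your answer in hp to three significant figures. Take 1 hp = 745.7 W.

For a cyclic device the first law requires Q̇_H = Q̇_C + Ẇ.
Ẇ = Q̇_H − Q̇_C = 4.200 hp.

4.20 hp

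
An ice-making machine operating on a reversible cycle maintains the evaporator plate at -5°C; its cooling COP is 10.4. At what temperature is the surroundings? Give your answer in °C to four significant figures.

COP_R = T_C/(T_H − T_C) gives T_H − T_C = T_C/COP.
With T_C = 268.15 K, T_H = 268.15 × (1 + 1/10.4) = 293.93 K.
Converting, 293.93 K = 20.78°C.

20.78 °C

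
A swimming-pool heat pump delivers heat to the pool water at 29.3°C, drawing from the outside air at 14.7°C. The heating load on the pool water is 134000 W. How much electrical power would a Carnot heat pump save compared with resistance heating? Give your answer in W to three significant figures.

In absolute terms T_C = 287.85 K and T_H = 302.45 K, so ΔT = 14.60 K.
COP_Carnot = T_H/ΔT = 302.45/14.60 = 20.72.
Resistance heating needs Ẇ_res = Q̇_H = 134000 W; the reversible heat pump needs only Ẇ_hp = Q̇_H/COP = 6469 W.
Saving = 134000 − 6469 = 127500 W.

128000 W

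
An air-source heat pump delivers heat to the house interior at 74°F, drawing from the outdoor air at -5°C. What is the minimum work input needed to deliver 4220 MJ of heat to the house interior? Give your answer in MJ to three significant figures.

403 MJ

In absolute terms T_C = 268.15 K and T_H = 296.48 K, so ΔT = 28.33 K.
The reversible limit is COP_HP = T_H/ΔT = 10.46, so W_min = Q_H/COP = Q_H·ΔT/T_H.
W_min = 4220 × 28.33/296.48 = 403.3 MJ.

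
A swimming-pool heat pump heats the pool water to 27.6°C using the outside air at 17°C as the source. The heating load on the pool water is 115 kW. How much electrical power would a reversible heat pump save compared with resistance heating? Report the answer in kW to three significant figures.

111 kW

In absolute terms T_C = 290.15 K and T_H = 300.75 K, so ΔT = 10.60 K.
COP_Carnot = T_H/ΔT = 300.75/10.60 = 28.37.
Resistance heating needs Ẇ_res = Q̇_H = 115.0 kW; the reversible heat pump needs only Ẇ_hp = Q̇_H/COP = 4.053 kW.
Saving = 115.0 − 4.053 = 110.9 kW.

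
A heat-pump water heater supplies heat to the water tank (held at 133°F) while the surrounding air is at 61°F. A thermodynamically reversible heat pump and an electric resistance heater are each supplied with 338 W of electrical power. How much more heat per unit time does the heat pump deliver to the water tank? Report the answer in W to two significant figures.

In absolute terms T_C = 289.26 K and T_H = 329.26 K, so ΔT = 40.00 K.
COP_Carnot = T_H/ΔT = 329.26/40.00 = 8.232.
The heat pump delivers Q̇_H = COP × Ẇ = 2782 W; the resistance heater delivers Ẇ = 338.0 W.
Extra = (COP − 1)·Ẇ = 2444 W.

2400 W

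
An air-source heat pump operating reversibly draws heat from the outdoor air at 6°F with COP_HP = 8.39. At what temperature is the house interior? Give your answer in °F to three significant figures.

COP_HP = T_H/(T_H − T_C) rearranges to T_H = COP·T_C/(COP − 1).
With T_C = 258.71 K, T_H = 8.39 × 258.71/7.390 = 293.71 K.
Converting, 293.71 K = 69.01°F.

69.0 °F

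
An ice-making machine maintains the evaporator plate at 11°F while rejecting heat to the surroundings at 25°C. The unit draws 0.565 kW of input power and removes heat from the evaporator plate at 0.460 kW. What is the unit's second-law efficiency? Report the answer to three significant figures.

0.114

COP_actual = Q̇_C/Ẇ = 0.4600/0.5650 = 0.8142.
In absolute terms T_C = 261.48 K and T_H = 298.15 K, so ΔT = 36.67 K.
COP_Carnot = T_C/ΔT = 261.48/36.67 = 7.131.
η_II = COP_actual/COP_Carnot = 0.8142/7.131 = 0.1142.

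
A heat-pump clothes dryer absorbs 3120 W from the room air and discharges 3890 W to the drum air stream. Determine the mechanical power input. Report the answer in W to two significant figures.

770 W

For a cyclic device the first law requires Q̇_H = Q̇_C + Ẇ.
Ẇ = Q̇_H − Q̇_C = 770.0 W.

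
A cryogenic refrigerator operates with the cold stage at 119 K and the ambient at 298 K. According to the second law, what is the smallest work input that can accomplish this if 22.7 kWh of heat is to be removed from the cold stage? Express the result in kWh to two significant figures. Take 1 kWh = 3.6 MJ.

The reservoir spacing is ΔT = 298 − 119 = 179.0 K.
The reversible limit is COP_R = T_C/ΔT = 0.6648, so W_min = Q_C/COP = Q_C·ΔT/T_C.
W_min = 22.70 × 179.0/119.00 = 34.15 kWh.

34 kWh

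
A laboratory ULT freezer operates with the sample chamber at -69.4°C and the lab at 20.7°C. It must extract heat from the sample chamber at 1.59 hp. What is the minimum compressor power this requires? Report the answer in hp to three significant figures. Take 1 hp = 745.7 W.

0.703 hp

In absolute terms T_C = 203.75 K and T_H = 293.85 K, so ΔT = 90.10 K.
COP_Carnot = T_C/ΔT = 203.75/90.10 = 2.261.
Ẇ_min = Q̇/COP_Carnot = 1.590/2.261 = 0.7031 hp.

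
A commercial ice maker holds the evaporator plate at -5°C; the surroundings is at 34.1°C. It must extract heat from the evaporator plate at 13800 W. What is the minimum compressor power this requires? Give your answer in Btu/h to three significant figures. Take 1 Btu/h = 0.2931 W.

6870 Btu/h

In absolute terms T_C = 268.15 K and T_H = 307.25 K, so ΔT = 39.10 K.
COP_Carnot = T_C/ΔT = 268.15/39.10 = 6.858.
Ẇ_min = Q̇/COP_Carnot = 13800/6.858 = 2012 W = 6865 Btu/h.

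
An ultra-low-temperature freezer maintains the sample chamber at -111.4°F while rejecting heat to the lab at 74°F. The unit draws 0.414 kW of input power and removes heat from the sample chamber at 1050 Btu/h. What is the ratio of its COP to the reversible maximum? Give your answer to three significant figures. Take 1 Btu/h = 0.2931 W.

0.396

Converting, Q̇_C = 1050 Btu/h = 0.3078 kW, so COP_actual = Q̇_C/Ẇ = 0.3078/0.4140 = 0.7434.
In absolute terms T_C = 193.48 K and T_H = 296.48 K, so ΔT = 103.0 K.
COP_Carnot = T_C/ΔT = 193.48/103.0 = 1.878.
η_II = COP_actual/COP_Carnot = 0.7434/1.878 = 0.3957.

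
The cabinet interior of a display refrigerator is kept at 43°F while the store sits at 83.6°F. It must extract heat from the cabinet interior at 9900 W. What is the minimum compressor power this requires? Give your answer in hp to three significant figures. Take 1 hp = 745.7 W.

In absolute terms T_C = 279.26 K and T_H = 301.82 K, so ΔT = 22.56 K.
COP_Carnot = T_C/ΔT = 279.26/22.56 = 12.38.
Ẇ_min = Q̇/COP_Carnot = 9900/12.38 = 799.6 W = 1.072 hp.

1.07 hp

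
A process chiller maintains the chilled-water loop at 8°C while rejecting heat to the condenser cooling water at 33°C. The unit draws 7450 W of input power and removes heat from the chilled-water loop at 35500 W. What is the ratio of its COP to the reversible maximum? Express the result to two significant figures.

COP_actual = Q̇_C/Ẇ = 35500/7450 = 4.765.
In absolute terms T_C = 281.15 K and T_H = 306.15 K, so ΔT = 25.00 K.
COP_Carnot = T_C/ΔT = 281.15/25.00 = 11.25.
η_II = COP_actual/COP_Carnot = 4.765/11.25 = 0.4237.

0.42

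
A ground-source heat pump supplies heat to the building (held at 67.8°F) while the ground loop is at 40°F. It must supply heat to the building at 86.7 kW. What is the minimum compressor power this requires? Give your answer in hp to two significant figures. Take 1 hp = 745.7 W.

6.1 hp

In absolute terms T_C = 277.59 K and T_H = 293.04 K, so ΔT = 15.44 K.
COP_Carnot = T_H/ΔT = 293.04/15.44 = 18.97.
Ẇ_min = Q̇/COP_Carnot = 86.70/18.97 = 4.569 kW = 6.128 hp.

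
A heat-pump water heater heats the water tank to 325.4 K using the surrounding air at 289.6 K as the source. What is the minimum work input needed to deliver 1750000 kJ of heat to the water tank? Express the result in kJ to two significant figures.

190000 kJ

The reservoir spacing is ΔT = 325.4 − 289.6 = 35.80 K.
The reversible limit is COP_HP = T_H/ΔT = 9.089, so W_min = Q_H/COP = Q_H·ΔT/T_H.
W_min = 1750000 × 35.80/325.40 = 192500 kJ.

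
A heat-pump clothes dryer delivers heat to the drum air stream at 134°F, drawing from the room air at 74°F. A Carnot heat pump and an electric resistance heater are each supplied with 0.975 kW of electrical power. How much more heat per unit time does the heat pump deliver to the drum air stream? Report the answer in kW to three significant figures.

8.67 kW

In absolute terms T_C = 296.48 K and T_H = 329.82 K, so ΔT = 33.33 K.
COP_Carnot = T_H/ΔT = 329.82/33.33 = 9.895.
The heat pump delivers Q̇_H = COP × Ẇ = 9.647 kW; the resistance heater delivers Ẇ = 0.9750 kW.
Extra = (COP − 1)·Ẇ = 8.672 kW.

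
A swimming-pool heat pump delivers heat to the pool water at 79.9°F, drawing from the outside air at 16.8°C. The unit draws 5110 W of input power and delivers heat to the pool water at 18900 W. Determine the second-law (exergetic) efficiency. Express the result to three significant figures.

0.121

COP_actual = Q̇_H/Ẇ = 18900/5110 = 3.699.
In absolute terms T_C = 289.95 K and T_H = 299.76 K, so ΔT = 9.811 K.
COP_Carnot = T_H/ΔT = 299.76/9.811 = 30.55.
η_II = COP_actual/COP_Carnot = 3.699/30.55 = 0.1211.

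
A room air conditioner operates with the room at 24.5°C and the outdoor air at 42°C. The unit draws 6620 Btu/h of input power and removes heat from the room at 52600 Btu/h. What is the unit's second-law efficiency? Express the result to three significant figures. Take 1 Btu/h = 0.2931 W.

COP_actual = Q̇_C/Ẇ = 52600/6620 = 7.946.
In absolute terms T_C = 297.65 K and T_H = 315.15 K, so ΔT = 17.50 K.
COP_Carnot = T_C/ΔT = 297.65/17.50 = 17.01.
η_II = COP_actual/COP_Carnot = 7.946/17.01 = 0.4672.

0.467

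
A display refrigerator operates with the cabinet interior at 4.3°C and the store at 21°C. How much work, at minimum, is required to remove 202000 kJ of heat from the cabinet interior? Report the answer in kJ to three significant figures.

In absolute terms T_C = 277.45 K and T_H = 294.15 K, so ΔT = 16.70 K.
The reversible limit is COP_R = T_C/ΔT = 16.61, so W_min = Q_C/COP = Q_C·ΔT/T_C.
W_min = 202000 × 16.70/277.45 = 12160 kJ.

12200 kJ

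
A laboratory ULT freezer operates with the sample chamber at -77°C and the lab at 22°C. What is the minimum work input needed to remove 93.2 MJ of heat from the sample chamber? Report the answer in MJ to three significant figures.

47.0 MJ

In absolute terms T_C = 196.15 K and T_H = 295.15 K, so ΔT = 99.00 K.
The reversible limit is COP_R = T_C/ΔT = 1.981, so W_min = Q_C/COP = Q_C·ΔT/T_C.
W_min = 93.20 × 99.00/196.15 = 47.04 MJ.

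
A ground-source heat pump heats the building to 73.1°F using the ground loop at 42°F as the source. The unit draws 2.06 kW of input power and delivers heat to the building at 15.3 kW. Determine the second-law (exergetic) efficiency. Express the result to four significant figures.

COP_actual = Q̇_H/Ẇ = 15.30/2.060 = 7.427.
In absolute terms T_C = 278.71 K and T_H = 295.98 K, so ΔT = 17.28 K.
COP_Carnot = T_H/ΔT = 295.98/17.28 = 17.13.
η_II = COP_actual/COP_Carnot = 7.427/17.13 = 0.4336.

0.4336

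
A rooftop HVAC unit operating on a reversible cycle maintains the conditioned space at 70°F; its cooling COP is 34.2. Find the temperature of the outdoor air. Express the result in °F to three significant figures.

85.5 °F

COP_R = T_C/(T_H − T_C) gives T_H − T_C = T_C/COP.
With T_C = 294.26 K, T_H = 294.26 × (1 + 1/34.2) = 302.87 K.
Converting, 302.87 K = 85.49°F.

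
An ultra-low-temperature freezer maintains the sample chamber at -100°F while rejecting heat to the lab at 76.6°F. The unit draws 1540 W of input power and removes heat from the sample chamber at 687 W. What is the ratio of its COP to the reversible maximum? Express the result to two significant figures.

COP_actual = Q̇_C/Ẇ = 687.0/1540 = 0.4461.
In absolute terms T_C = 199.82 K and T_H = 297.93 K, so ΔT = 98.11 K.
COP_Carnot = T_C/ΔT = 199.82/98.11 = 2.037.
η_II = COP_actual/COP_Carnot = 0.4461/2.037 = 0.2190.

0.22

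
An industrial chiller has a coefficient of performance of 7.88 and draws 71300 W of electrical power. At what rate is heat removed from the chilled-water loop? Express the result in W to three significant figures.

562000 W

Q̇_C = COP × Ẇ = 7.88 × 71300 = 561800 W.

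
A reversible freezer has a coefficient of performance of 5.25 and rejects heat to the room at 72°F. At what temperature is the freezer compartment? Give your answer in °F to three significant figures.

For a Carnot refrigerator COP_R = T_C/(T_H − T_C), so T_C = COP·T_H/(1 + COP).
With T_H = 295.37 K, T_C = 5.25 × 295.37/6.250 = 248.11 K.
Converting, 248.11 K = -13.07°F.

-13.1 °F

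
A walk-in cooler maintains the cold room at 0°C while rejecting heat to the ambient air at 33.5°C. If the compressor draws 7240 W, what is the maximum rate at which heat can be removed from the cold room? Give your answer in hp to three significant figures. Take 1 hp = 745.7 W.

79.2 hp

In absolute terms T_C = 273.15 K and T_H = 306.65 K, so ΔT = 33.50 K.
COP_Carnot = T_C/ΔT = 273.15/33.50 = 8.154.
Q̇_max = COP_Carnot × Ẇ = 8.154 × 7240 W = 59030 W = 79.16 hp.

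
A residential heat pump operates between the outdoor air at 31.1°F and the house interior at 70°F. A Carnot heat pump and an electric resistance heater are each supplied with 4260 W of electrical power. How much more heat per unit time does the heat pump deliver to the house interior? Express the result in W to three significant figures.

In absolute terms T_C = 272.65 K and T_H = 294.26 K, so ΔT = 21.61 K.
COP_Carnot = T_H/ΔT = 294.26/21.61 = 13.62.
The heat pump delivers Q̇_H = COP × Ẇ = 58000 W; the resistance heater delivers Ẇ = 4260 W.
Extra = (COP − 1)·Ẇ = 53740 W.

53700 W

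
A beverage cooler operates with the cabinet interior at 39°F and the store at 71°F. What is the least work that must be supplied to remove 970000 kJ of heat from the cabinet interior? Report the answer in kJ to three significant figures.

62200 kJ

In absolute terms T_C = 277.04 K and T_H = 294.82 K, so ΔT = 17.78 K.
The reversible limit is COP_R = T_C/ΔT = 15.58, so W_min = Q_C/COP = Q_C·ΔT/T_C.
W_min = 970000 × 17.78/277.04 = 62250 kJ.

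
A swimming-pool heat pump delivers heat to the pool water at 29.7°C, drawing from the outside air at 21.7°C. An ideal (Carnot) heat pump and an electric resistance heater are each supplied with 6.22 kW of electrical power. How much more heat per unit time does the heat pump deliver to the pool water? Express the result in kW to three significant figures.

In absolute terms T_C = 294.85 K and T_H = 302.85 K, so ΔT = 8.000 K.
COP_Carnot = T_H/ΔT = 302.85/8.000 = 37.86.
The heat pump delivers Q̇_H = COP × Ẇ = 235.5 kW; the resistance heater delivers Ẇ = 6.220 kW.
Extra = (COP − 1)·Ẇ = 229.2 kW.

229 kW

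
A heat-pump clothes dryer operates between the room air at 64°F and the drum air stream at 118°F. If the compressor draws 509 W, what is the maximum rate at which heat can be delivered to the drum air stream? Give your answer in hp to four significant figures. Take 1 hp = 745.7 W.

In absolute terms T_C = 290.93 K and T_H = 320.93 K, so ΔT = 30.00 K.
COP_Carnot = T_H/ΔT = 320.93/30.00 = 10.70.
Q̇_max = COP_Carnot × Ẇ = 10.70 × 509.0 W = 5445 W = 7.302 hp.

7.302 hp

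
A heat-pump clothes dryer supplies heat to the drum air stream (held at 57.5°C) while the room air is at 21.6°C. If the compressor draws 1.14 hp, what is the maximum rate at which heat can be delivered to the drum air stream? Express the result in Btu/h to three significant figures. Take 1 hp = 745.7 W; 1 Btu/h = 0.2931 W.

26700 Btu/h

In absolute terms T_C = 294.75 K and T_H = 330.65 K, so ΔT = 35.90 K.
COP_Carnot = T_H/ΔT = 330.65/35.90 = 9.210.
Q̇_max = COP_Carnot × Ẇ = 9.210 × 1.140 hp = 10.50 hp = 26710 Btu/h.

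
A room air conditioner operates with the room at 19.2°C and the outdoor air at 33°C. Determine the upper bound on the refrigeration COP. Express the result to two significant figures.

In absolute terms T_C = 292.35 K and T_H = 306.15 K, so ΔT = 13.80 K.
For a reversible cycle, COP_Carnot = T_C/ΔT = 292.35/13.80 = 21.18.

21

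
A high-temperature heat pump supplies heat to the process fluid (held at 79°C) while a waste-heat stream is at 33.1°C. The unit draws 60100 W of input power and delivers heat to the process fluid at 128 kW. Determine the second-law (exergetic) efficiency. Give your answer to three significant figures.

Converting, Q̇_H = 128.0 kW = 128000 W, so COP_actual = Q̇_H/Ẇ = 128000/60100 = 2.130.
In absolute terms T_C = 306.25 K and T_H = 352.15 K, so ΔT = 45.90 K.
COP_Carnot = T_H/ΔT = 352.15/45.90 = 7.672.
η_II = COP_actual/COP_Carnot = 2.130/7.672 = 0.2776.

0.278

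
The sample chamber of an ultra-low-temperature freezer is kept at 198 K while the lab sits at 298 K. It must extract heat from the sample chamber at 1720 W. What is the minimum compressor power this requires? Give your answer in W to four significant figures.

The reservoir spacing is ΔT = 298 − 198 = 100.0 K.
COP_Carnot = T_C/ΔT = 198.00/100.0 = 1.980.
Ẇ_min = Q̇/COP_Carnot = 1720/1.980 = 868.7 W.

868.7 W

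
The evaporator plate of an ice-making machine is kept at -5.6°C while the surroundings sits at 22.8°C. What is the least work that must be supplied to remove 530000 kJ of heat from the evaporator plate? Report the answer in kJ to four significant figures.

In absolute terms T_C = 267.55 K and T_H = 295.95 K, so ΔT = 28.40 K.
The reversible limit is COP_R = T_C/ΔT = 9.421, so W_min = Q_C/COP = Q_C·ΔT/T_C.
W_min = 530000 × 28.40/267.55 = 56260 kJ.

56260 kJ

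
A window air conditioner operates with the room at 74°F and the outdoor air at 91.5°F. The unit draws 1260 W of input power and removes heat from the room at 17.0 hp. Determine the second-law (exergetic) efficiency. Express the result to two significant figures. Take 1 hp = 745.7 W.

0.33

Converting, Q̇_C = 17.00 hp = 12680 W, so COP_actual = Q̇_C/Ẇ = 12680/1260 = 10.06.
In absolute terms T_C = 296.48 K and T_H = 306.21 K, so ΔT = 9.722 K.
COP_Carnot = T_C/ΔT = 296.48/9.722 = 30.50.
η_II = COP_actual/COP_Carnot = 10.06/30.50 = 0.3299.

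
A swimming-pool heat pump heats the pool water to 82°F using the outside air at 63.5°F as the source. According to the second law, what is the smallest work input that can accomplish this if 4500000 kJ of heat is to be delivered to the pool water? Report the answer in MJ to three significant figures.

In absolute terms T_C = 290.65 K and T_H = 300.93 K, so ΔT = 10.28 K.
The reversible limit is COP_HP = T_H/ΔT = 29.28, so W_min = Q_H/COP = Q_H·ΔT/T_H.
W_min = 4500000 × 10.28/300.93 = 153700 kJ = 153.7 MJ.

154 MJ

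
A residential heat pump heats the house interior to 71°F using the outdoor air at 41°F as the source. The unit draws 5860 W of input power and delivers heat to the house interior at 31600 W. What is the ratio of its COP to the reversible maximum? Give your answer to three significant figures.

0.305

COP_actual = Q̇_H/Ẇ = 31600/5860 = 5.392.
In absolute terms T_C = 278.15 K and T_H = 294.82 K, so ΔT = 16.67 K.
COP_Carnot = T_H/ΔT = 294.82/16.67 = 17.69.
η_II = COP_actual/COP_Carnot = 5.392/17.69 = 0.3048.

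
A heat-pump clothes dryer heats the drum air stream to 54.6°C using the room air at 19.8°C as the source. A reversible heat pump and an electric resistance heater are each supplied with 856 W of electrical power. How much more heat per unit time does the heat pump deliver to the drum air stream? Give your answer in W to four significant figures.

In absolute terms T_C = 292.95 K and T_H = 327.75 K, so ΔT = 34.80 K.
COP_Carnot = T_H/ΔT = 327.75/34.80 = 9.418.
The heat pump delivers Q̇_H = COP × Ẇ = 8062 W; the resistance heater delivers Ẇ = 856.0 W.
Extra = (COP − 1)·Ẇ = 7206 W.

7206 W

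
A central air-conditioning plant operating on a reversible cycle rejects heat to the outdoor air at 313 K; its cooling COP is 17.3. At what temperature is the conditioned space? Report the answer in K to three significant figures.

296 K

For a Carnot refrigerator COP_R = T_C/(T_H − T_C), so T_C = COP·T_H/(1 + COP).
With T_H = 313.00 K, T_C = 17.3 × 313.00/18.30 = 295.90 K.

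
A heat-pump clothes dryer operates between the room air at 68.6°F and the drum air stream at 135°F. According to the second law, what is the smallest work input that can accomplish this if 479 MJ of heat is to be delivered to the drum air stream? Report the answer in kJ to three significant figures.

In absolute terms T_C = 293.48 K and T_H = 330.37 K, so ΔT = 36.89 K.
The reversible limit is COP_HP = T_H/ΔT = 8.956, so W_min = Q_H/COP = Q_H·ΔT/T_H.
W_min = 479.0 × 36.89/330.37 = 53.48 MJ = 53480 kJ.

53500 kJ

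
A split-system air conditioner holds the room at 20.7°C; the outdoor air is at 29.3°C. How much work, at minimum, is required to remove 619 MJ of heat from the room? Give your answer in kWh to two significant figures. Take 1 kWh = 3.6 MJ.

5.0 kWh

In absolute terms T_C = 293.85 K and T_H = 302.45 K, so ΔT = 8.600 K.
The reversible limit is COP_R = T_C/ΔT = 34.17, so W_min = Q_C/COP = Q_C·ΔT/T_C.
W_min = 619.0 × 8.600/293.85 = 18.12 MJ = 5.032 kWh.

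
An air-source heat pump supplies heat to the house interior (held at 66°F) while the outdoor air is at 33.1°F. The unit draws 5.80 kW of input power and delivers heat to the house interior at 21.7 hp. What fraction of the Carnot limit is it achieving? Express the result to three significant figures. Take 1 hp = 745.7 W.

0.175

Converting, Q̇_H = 21.70 hp = 16.18 kW, so COP_actual = Q̇_H/Ẇ = 16.18/5.800 = 2.790.
In absolute terms T_C = 273.76 K and T_H = 292.04 K, so ΔT = 18.28 K.
COP_Carnot = T_H/ΔT = 292.04/18.28 = 15.98.
η_II = COP_actual/COP_Carnot = 2.790/15.98 = 0.1746.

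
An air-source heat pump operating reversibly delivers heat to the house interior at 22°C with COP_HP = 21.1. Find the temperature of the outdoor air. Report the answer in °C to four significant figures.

8.012 °C

COP_HP = T_H/(T_H − T_C) gives T_H − T_C = T_H/COP.
With T_H = 295.15 K, T_C = 295.15 × (1 − 1/21.1) = 281.16 K.
Converting, 281.16 K = 8.01°C.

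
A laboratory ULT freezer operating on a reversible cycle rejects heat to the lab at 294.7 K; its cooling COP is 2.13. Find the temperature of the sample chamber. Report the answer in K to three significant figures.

201 K

For a Carnot refrigerator COP_R = T_C/(T_H − T_C), so T_C = COP·T_H/(1 + COP).
With T_H = 294.70 K, T_C = 2.13 × 294.70/3.130 = 200.55 K.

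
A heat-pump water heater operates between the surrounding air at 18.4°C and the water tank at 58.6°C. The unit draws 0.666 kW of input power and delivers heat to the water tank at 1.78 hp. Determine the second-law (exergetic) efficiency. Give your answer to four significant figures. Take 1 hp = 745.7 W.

0.2415

Converting, Q̇_H = 1.780 hp = 1.327 kW, so COP_actual = Q̇_H/Ẇ = 1.327/0.6660 = 1.993.
In absolute terms T_C = 291.55 K and T_H = 331.75 K, so ΔT = 40.20 K.
COP_Carnot = T_H/ΔT = 331.75/40.20 = 8.252.
η_II = COP_actual/COP_Carnot = 1.993/8.252 = 0.2415.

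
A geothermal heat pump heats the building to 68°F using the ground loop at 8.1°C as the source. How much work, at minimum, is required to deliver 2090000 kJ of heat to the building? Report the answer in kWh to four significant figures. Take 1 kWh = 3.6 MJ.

In absolute terms T_C = 281.25 K and T_H = 293.15 K, so ΔT = 11.90 K.
The reversible limit is COP_HP = T_H/ΔT = 24.63, so W_min = Q_H/COP = Q_H·ΔT/T_H.
W_min = 2090000 × 11.90/293.15 = 84840 kJ = 23.57 kWh.

23.57 kWh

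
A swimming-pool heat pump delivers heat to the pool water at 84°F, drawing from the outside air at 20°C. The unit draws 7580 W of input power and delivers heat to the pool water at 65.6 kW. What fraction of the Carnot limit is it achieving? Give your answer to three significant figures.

Converting, Q̇_H = 65.60 kW = 65600 W, so COP_actual = Q̇_H/Ẇ = 65600/7580 = 8.654.
In absolute terms T_C = 293.15 K and T_H = 302.04 K, so ΔT = 8.889 K.
COP_Carnot = T_H/ΔT = 302.04/8.889 = 33.98.
η_II = COP_actual/COP_Carnot = 8.654/33.98 = 0.2547.

0.255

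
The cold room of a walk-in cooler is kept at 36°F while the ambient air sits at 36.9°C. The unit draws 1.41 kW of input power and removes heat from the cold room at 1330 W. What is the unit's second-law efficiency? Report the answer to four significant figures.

Converting, Q̇_C = 1330 W = 1.330 kW, so COP_actual = Q̇_C/Ẇ = 1.330/1.410 = 0.9433.
In absolute terms T_C = 275.37 K and T_H = 310.05 K, so ΔT = 34.68 K.
COP_Carnot = T_C/ΔT = 275.37/34.68 = 7.941.
η_II = COP_actual/COP_Carnot = 0.9433/7.941 = 0.1188.

0.1188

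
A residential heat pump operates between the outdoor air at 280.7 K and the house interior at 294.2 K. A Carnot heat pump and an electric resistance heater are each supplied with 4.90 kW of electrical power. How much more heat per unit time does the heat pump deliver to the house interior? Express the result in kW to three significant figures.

102 kW

The reservoir spacing is ΔT = 294.2 − 280.7 = 13.50 K.
COP_Carnot = T_H/ΔT = 294.20/13.50 = 21.79.
The heat pump delivers Q̇_H = COP × Ẇ = 106.8 kW; the resistance heater delivers Ẇ = 4.900 kW.
Extra = (COP − 1)·Ẇ = 101.9 kW.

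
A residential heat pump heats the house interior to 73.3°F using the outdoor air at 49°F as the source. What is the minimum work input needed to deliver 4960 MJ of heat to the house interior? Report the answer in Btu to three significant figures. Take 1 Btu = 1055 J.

214000 Btu

In absolute terms T_C = 282.59 K and T_H = 296.09 K, so ΔT = 13.50 K.
The reversible limit is COP_HP = T_H/ΔT = 21.93, so W_min = Q_H/COP = Q_H·ΔT/T_H.
W_min = 4960 × 13.50/296.09 = 226.1 MJ = 214400 Btu.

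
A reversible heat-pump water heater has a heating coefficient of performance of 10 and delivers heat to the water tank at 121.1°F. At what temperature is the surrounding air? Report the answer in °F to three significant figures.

COP_HP = T_H/(T_H − T_C) gives T_H − T_C = T_H/COP.
With T_H = 322.65 K, T_C = 322.65 × (1 − 1/10) = 290.38 K.
Converting, 290.38 K = 63.02°F.

63.0 °F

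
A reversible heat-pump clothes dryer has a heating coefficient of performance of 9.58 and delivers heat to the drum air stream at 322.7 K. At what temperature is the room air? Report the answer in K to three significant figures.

289 K

COP_HP = T_H/(T_H − T_C) gives T_H − T_C = T_H/COP.
With T_H = 322.70 K, T_C = 322.70 × (1 − 1/9.58) = 289.02 K.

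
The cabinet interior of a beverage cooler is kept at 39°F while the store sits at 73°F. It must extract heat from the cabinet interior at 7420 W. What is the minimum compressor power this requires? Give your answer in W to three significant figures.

In absolute terms T_C = 277.04 K and T_H = 295.93 K, so ΔT = 18.89 K.
COP_Carnot = T_C/ΔT = 277.04/18.89 = 14.67.
Ẇ_min = Q̇/COP_Carnot = 7420/14.67 = 505.9 W.

506 W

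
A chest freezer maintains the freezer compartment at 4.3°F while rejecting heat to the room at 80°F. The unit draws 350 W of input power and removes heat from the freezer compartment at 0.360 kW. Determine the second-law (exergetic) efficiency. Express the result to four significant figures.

Converting, Q̇_C = 0.3600 kW = 360.0 W, so COP_actual = Q̇_C/Ẇ = 360.0/350.0 = 1.029.
In absolute terms T_C = 257.76 K and T_H = 299.82 K, so ΔT = 42.06 K.
COP_Carnot = T_C/ΔT = 257.76/42.06 = 6.129.
η_II = COP_actual/COP_Carnot = 1.029/6.129 = 0.1678.

0.1678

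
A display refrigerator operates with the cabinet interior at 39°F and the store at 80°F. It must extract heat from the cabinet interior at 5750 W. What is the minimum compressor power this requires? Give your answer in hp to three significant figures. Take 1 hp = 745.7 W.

In absolute terms T_C = 277.04 K and T_H = 299.82 K, so ΔT = 22.78 K.
COP_Carnot = T_C/ΔT = 277.04/22.78 = 12.16.
Ẇ_min = Q̇/COP_Carnot = 5750/12.16 = 472.8 W = 0.6340 hp.

0.634 hp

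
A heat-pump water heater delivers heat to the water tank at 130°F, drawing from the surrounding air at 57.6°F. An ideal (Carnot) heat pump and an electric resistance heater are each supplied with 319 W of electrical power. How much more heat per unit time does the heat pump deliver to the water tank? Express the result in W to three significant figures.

In absolute terms T_C = 287.37 K and T_H = 327.59 K, so ΔT = 40.22 K.
COP_Carnot = T_H/ΔT = 327.59/40.22 = 8.145.
The heat pump delivers Q̇_H = COP × Ẇ = 2598 W; the resistance heater delivers Ẇ = 319.0 W.
Extra = (COP − 1)·Ẇ = 2279 W.

2280 W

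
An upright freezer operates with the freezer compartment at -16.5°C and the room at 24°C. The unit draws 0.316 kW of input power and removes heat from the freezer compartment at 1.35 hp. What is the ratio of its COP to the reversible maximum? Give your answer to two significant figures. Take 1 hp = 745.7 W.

Converting, Q̇_C = 1.350 hp = 1.007 kW, so COP_actual = Q̇_C/Ẇ = 1.007/0.3160 = 3.186.
In absolute terms T_C = 256.65 K and T_H = 297.15 K, so ΔT = 40.50 K.
COP_Carnot = T_C/ΔT = 256.65/40.50 = 6.337.
η_II = COP_actual/COP_Carnot = 3.186/6.337 = 0.5027.

0.50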